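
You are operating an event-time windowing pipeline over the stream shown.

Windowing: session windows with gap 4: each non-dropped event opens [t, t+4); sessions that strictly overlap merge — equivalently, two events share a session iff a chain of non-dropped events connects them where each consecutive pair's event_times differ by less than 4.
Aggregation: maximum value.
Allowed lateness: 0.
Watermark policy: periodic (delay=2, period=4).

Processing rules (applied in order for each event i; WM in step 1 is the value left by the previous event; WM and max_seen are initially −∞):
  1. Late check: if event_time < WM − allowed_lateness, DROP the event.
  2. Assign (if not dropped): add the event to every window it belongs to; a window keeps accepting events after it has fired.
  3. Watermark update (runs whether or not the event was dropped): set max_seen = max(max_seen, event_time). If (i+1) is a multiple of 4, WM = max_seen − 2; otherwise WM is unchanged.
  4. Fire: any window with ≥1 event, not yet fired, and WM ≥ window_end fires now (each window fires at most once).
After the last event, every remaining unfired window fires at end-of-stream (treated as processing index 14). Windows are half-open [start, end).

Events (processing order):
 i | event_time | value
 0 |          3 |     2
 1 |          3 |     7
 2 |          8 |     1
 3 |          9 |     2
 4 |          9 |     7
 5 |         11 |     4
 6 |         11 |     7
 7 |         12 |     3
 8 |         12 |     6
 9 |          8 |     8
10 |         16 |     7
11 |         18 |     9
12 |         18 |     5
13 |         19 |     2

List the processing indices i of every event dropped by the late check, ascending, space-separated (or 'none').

9

i=0 t=3 v=2: → [3,7); WM=−∞
i=1 t=3 v=7: → [3,7); WM=−∞
i=2 t=8 v=1: → [8,12); WM=−∞
i=3 t=9 v=2: → [8,13); WM=7
i=4 t=9 v=7: → [8,13); WM=7
i=5 t=11 v=4: → [8,15); WM=7
i=6 t=11 v=7: → [8,15); WM=7
i=7 t=12 v=3: → [8,16); WM=10
i=8 t=12 v=6: → [8,16); WM=10
i=9 t=8 v=8: DROP (t<10-0); WM=10
i=10 t=16 v=7: → [16,20); WM=10
i=11 t=18 v=9: → [16,22); WM=16
i=12 t=18 v=5: → [16,22); WM=16
i=13 t=19 v=2: → [16,23); WM=16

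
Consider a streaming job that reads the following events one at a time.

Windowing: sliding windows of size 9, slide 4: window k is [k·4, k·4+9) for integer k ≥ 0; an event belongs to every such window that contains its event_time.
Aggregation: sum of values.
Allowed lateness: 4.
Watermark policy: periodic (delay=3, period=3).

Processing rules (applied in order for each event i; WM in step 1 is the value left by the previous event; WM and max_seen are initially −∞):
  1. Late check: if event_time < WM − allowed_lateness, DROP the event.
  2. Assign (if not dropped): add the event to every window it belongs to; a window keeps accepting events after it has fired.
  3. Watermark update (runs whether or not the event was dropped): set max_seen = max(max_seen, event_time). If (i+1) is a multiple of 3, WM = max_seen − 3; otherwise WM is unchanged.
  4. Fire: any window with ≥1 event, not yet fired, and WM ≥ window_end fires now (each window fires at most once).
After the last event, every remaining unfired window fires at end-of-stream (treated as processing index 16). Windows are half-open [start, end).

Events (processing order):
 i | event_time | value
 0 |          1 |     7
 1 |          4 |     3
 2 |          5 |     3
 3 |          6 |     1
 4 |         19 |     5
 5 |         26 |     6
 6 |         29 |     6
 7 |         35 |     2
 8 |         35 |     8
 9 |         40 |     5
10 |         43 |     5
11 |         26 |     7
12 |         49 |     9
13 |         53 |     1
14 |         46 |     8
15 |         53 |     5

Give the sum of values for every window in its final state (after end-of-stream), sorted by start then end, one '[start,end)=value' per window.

[0,9)=14 [4,13)=7 [12,21)=5 [16,25)=5 [20,29)=6 [24,33)=12 [28,37)=16 [32,41)=15 [36,45)=10 [40,49)=18 [44,53)=17 [48,57)=15 [52,61)=6

i=0 t=1 v=7: → [0,9); WM=−∞
i=1 t=4 v=3: → [4,13),[0,9); WM=−∞
i=2 t=5 v=3: → [4,13),[0,9); WM=2
i=3 t=6 v=1: → [4,13),[0,9); WM=2
i=4 t=19 v=5: → [16,25),[12,21); WM=2
i=5 t=26 v=6: → [24,33),[20,29); WM=23; [0,9) fires=14 [4,13) fires=7 [12,21) fires=5
i=6 t=29 v=6: → [28,37),[24,33); WM=23
i=7 t=35 v=2: → [32,41),[28,37); WM=23
i=8 t=35 v=8: → [32,41),[28,37); WM=32; [16,25) fires=5 [20,29) fires=6
i=9 t=40 v=5: → [40,49),[36,45),[32,41); WM=32
i=10 t=43 v=5: → [40,49),[36,45); WM=32
i=11 t=26 v=7: DROP (t<32-4); WM=40; [24,33) fires=12 [28,37) fires=16
i=12 t=49 v=9: → [48,57),[44,53); WM=40
i=13 t=53 v=1: → [52,61),[48,57); WM=40
i=14 t=46 v=8: → [44,53),[40,49); WM=50; [32,41) fires=15 [36,45) fires=10 [40,49) fires=18
i=15 t=53 v=5: → [52,61),[48,57); WM=50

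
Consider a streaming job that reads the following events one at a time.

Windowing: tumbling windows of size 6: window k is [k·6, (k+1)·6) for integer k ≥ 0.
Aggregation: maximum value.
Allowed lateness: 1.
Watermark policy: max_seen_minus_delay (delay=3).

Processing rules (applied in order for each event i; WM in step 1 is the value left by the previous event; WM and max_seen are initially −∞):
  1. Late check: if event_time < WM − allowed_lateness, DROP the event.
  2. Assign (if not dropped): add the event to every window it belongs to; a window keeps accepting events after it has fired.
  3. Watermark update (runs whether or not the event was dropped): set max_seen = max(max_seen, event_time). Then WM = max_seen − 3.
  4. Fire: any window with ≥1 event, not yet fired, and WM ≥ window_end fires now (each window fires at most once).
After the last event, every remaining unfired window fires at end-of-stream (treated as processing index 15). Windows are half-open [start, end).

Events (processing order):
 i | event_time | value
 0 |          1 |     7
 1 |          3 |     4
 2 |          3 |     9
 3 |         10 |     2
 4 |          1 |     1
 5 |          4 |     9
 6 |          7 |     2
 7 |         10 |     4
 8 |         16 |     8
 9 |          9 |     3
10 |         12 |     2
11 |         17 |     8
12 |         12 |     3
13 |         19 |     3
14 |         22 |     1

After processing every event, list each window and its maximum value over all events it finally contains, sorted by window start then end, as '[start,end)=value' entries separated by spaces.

i=0 t=1 v=7: → [0,6); WM=-2
i=1 t=3 v=4: → [0,6); WM=0
i=2 t=3 v=9: → [0,6); WM=0
i=3 t=10 v=2: → [6,12); WM=7; [0,6) fires=9
i=4 t=1 v=1: DROP (t<7-1); WM=7
i=5 t=4 v=9: DROP (t<7-1); WM=7
i=6 t=7 v=2: → [6,12); WM=7
i=7 t=10 v=4: → [6,12); WM=7
i=8 t=16 v=8: → [12,18); WM=13; [6,12) fires=4
i=9 t=9 v=3: DROP (t<13-1); WM=13
i=10 t=12 v=2: → [12,18); WM=13
i=11 t=17 v=8: → [12,18); WM=14
i=12 t=12 v=3: DROP (t<14-1); WM=14
i=13 t=19 v=3: → [18,24); WM=16
i=14 t=22 v=1: → [18,24); WM=19; [12,18) fires=8

[0,6)=9 [6,12)=4 [12,18)=8 [18,24)=3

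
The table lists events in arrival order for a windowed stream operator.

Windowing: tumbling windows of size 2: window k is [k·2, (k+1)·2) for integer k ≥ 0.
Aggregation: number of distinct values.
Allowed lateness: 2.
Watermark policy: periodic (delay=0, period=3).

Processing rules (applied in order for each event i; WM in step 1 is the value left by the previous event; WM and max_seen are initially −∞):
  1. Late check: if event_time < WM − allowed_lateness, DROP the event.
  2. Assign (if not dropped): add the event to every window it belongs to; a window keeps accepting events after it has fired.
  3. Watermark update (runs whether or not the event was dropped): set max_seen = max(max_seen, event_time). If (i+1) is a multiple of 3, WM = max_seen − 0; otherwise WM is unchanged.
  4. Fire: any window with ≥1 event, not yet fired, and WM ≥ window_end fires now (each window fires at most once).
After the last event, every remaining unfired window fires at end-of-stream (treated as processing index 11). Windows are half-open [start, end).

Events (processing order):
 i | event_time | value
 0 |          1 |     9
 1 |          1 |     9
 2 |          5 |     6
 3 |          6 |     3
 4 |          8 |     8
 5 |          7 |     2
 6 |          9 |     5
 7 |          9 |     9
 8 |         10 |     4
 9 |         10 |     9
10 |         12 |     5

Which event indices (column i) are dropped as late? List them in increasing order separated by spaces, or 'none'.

none

i=0 t=1 v=9: → [0,2); WM=−∞
i=1 t=1 v=9: → [0,2); WM=−∞
i=2 t=5 v=6: → [4,6); WM=5; [0,2) fires=1
i=3 t=6 v=3: → [6,8); WM=5
i=4 t=8 v=8: → [8,10); WM=5
i=5 t=7 v=2: → [6,8); WM=8; [4,6) fires=1 [6,8) fires=2
i=6 t=9 v=5: → [8,10); WM=8
i=7 t=9 v=9: → [8,10); WM=8
i=8 t=10 v=4: → [10,12); WM=10; [8,10) fires=3
i=9 t=10 v=9: → [10,12); WM=10
i=10 t=12 v=5: → [12,14); WM=10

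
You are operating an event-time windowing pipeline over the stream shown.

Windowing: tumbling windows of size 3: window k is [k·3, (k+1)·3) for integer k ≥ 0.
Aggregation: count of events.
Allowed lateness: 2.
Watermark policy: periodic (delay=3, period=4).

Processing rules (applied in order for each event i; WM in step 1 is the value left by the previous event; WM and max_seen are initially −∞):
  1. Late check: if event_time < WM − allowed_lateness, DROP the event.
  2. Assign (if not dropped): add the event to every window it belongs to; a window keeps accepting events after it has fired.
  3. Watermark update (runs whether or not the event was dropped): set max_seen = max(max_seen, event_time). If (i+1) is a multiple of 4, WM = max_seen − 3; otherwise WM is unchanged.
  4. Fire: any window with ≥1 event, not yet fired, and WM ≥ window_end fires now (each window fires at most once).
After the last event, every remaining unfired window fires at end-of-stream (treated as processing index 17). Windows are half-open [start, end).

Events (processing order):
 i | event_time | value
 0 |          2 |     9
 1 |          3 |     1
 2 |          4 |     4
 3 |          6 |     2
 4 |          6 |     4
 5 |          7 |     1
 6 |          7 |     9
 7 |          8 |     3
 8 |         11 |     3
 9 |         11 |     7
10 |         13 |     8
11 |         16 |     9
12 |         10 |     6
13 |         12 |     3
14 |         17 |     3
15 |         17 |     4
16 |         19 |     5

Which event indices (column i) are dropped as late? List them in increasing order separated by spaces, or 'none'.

12

i=0 t=2 v=9: → [0,3); WM=−∞
i=1 t=3 v=1: → [3,6); WM=−∞
i=2 t=4 v=4: → [3,6); WM=−∞
i=3 t=6 v=2: → [6,9); WM=3; [0,3) fires=1
i=4 t=6 v=4: → [6,9); WM=3
i=5 t=7 v=1: → [6,9); WM=3
i=6 t=7 v=9: → [6,9); WM=3
i=7 t=8 v=3: → [6,9); WM=5
i=8 t=11 v=3: → [9,12); WM=5
i=9 t=11 v=7: → [9,12); WM=5
i=10 t=13 v=8: → [12,15); WM=5
i=11 t=16 v=9: → [15,18); WM=13; [3,6) fires=2 [6,9) fires=5 [9,12) fires=2
i=12 t=10 v=6: DROP (t<13-2); WM=13
i=13 t=12 v=3: → [12,15); WM=13
i=14 t=17 v=3: → [15,18); WM=13
i=15 t=17 v=4: → [15,18); WM=14
i=16 t=19 v=5: → [18,21); WM=14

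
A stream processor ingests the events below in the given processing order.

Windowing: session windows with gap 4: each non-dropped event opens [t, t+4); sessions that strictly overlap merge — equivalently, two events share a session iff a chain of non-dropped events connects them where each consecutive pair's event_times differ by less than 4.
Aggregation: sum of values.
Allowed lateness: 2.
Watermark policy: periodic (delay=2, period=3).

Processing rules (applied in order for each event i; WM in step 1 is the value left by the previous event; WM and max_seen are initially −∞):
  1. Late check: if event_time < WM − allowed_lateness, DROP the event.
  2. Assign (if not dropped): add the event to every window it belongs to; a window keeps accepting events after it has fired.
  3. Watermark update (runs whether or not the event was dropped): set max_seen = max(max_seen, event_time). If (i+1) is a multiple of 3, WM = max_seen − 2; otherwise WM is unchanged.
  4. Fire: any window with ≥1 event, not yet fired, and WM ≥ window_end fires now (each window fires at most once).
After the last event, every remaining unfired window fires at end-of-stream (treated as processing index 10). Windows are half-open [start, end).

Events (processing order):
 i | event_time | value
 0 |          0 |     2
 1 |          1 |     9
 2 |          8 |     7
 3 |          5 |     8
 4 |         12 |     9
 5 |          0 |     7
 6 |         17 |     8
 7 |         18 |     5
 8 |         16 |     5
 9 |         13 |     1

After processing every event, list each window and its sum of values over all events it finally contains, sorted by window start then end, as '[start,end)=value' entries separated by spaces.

i=0 t=0 v=2: → [0,4); WM=−∞
i=1 t=1 v=9: → [0,5); WM=−∞
i=2 t=8 v=7: → [8,12); WM=6
i=3 t=5 v=8: → [5,12); WM=6
i=4 t=12 v=9: → [12,16); WM=6
i=5 t=0 v=7: DROP (t<6-2); WM=10
i=6 t=17 v=8: → [17,21); WM=10
i=7 t=18 v=5: → [17,22); WM=10
i=8 t=16 v=5: → [16,22); WM=16
i=9 t=13 v=1: DROP (t<16-2); WM=16

[0,5)=11 [5,12)=15 [12,16)=9 [16,22)=18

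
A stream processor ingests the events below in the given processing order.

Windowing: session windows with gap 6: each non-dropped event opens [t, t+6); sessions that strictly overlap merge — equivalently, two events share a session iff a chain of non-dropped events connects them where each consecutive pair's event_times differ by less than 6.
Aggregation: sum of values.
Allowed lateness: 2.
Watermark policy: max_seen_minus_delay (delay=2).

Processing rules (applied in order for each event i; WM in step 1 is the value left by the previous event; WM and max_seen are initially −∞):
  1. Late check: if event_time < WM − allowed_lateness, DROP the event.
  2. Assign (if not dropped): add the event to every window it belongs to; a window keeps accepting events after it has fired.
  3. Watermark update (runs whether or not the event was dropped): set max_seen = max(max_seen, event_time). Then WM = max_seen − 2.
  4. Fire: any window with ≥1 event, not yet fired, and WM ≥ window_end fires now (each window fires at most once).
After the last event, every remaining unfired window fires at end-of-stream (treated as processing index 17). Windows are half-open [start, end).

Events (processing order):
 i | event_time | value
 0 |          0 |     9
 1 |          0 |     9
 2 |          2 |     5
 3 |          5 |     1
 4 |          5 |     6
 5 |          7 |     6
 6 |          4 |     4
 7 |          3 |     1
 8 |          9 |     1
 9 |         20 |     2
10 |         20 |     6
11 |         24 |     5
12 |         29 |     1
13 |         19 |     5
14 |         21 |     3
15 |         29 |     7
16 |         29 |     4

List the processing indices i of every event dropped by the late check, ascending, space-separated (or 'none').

13 14

i=0 t=0 v=9: → [0,6); WM=-2
i=1 t=0 v=9: → [0,6); WM=-2
i=2 t=2 v=5: → [0,8); WM=0
i=3 t=5 v=1: → [0,11); WM=3
i=4 t=5 v=6: → [0,11); WM=3
i=5 t=7 v=6: → [0,13); WM=5
i=6 t=4 v=4: → [0,13); WM=5
i=7 t=3 v=1: → [0,13); WM=5
i=8 t=9 v=1: → [0,15); WM=7
i=9 t=20 v=2: → [20,26); WM=18
i=10 t=20 v=6: → [20,26); WM=18
i=11 t=24 v=5: → [20,30); WM=22
i=12 t=29 v=1: → [20,35); WM=27
i=13 t=19 v=5: DROP (t<27-2); WM=27
i=14 t=21 v=3: DROP (t<27-2); WM=27
i=15 t=29 v=7: → [20,35); WM=27
i=16 t=29 v=4: → [20,35); WM=27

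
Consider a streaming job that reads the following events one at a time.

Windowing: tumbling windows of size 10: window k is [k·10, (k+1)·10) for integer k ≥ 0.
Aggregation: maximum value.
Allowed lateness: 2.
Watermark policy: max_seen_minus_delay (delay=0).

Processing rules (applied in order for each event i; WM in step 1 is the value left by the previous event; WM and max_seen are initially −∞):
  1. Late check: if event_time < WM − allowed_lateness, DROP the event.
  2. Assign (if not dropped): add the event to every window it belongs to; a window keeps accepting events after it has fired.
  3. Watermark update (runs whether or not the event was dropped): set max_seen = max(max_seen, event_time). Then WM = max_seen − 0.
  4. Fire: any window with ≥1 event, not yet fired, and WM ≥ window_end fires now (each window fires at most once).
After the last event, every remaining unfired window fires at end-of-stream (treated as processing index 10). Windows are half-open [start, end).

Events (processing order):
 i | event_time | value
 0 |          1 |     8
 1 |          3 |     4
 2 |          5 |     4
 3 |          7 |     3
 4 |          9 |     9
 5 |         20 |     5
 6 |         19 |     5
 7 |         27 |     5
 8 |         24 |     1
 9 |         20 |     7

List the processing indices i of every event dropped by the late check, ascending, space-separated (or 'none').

8 9

i=0 t=1 v=8: → [0,10); WM=1
i=1 t=3 v=4: → [0,10); WM=3
i=2 t=5 v=4: → [0,10); WM=5
i=3 t=7 v=3: → [0,10); WM=7
i=4 t=9 v=9: → [0,10); WM=9
i=5 t=20 v=5: → [20,30); WM=20; [0,10) fires=9
i=6 t=19 v=5: → [10,20); WM=20; [10,20) fires=5
i=7 t=27 v=5: → [20,30); WM=27
i=8 t=24 v=1: DROP (t<27-2); WM=27
i=9 t=20 v=7: DROP (t<27-2); WM=27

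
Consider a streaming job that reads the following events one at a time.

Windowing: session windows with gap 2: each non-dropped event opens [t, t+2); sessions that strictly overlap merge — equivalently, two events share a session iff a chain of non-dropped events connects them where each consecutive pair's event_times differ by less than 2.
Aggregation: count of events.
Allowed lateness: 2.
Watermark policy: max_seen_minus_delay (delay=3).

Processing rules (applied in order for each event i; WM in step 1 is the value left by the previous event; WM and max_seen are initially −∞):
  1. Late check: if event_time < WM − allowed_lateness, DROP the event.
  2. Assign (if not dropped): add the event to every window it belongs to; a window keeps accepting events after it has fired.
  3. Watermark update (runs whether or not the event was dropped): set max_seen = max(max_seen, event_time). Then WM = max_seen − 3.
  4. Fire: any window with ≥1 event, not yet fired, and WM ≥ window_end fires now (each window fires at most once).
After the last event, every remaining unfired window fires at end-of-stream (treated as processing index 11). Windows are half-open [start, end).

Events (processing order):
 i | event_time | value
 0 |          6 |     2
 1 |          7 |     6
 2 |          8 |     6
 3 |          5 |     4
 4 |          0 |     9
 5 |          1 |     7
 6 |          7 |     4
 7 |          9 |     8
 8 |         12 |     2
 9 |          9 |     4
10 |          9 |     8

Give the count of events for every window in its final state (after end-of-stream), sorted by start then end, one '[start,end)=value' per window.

i=0 t=6 v=2: → [6,8); WM=3
i=1 t=7 v=6: → [6,9); WM=4
i=2 t=8 v=6: → [6,10); WM=5
i=3 t=5 v=4: → [5,10); WM=5
i=4 t=0 v=9: DROP (t<5-2); WM=5
i=5 t=1 v=7: DROP (t<5-2); WM=5
i=6 t=7 v=4: → [5,10); WM=5
i=7 t=9 v=8: → [5,11); WM=6
i=8 t=12 v=2: → [12,14); WM=9
i=9 t=9 v=4: → [5,11); WM=9
i=10 t=9 v=8: → [5,11); WM=9

[5,11)=8 [12,14)=1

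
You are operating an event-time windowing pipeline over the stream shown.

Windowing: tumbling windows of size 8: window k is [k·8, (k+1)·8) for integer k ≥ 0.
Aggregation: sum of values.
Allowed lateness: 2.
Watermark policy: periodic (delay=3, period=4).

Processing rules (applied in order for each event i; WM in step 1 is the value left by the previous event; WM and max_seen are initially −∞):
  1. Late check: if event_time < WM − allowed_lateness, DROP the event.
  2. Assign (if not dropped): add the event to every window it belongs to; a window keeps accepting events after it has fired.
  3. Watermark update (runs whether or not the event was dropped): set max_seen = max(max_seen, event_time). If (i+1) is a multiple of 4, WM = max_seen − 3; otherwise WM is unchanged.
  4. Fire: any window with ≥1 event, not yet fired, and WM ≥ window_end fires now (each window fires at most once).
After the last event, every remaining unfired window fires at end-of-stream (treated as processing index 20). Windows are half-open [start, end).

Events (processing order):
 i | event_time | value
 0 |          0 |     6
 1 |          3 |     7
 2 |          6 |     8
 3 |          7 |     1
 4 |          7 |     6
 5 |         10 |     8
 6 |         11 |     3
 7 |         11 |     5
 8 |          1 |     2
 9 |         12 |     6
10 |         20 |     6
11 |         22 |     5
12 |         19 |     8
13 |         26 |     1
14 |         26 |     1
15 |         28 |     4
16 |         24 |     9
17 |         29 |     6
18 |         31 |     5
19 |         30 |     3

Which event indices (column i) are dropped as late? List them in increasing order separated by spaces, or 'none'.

8

i=0 t=0 v=6: → [0,8); WM=−∞
i=1 t=3 v=7: → [0,8); WM=−∞
i=2 t=6 v=8: → [0,8); WM=−∞
i=3 t=7 v=1: → [0,8); WM=4
i=4 t=7 v=6: → [0,8); WM=4
i=5 t=10 v=8: → [8,16); WM=4
i=6 t=11 v=3: → [8,16); WM=4
i=7 t=11 v=5: → [8,16); WM=8; [0,8) fires=28
i=8 t=1 v=2: DROP (t<8-2); WM=8
i=9 t=12 v=6: → [8,16); WM=8
i=10 t=20 v=6: → [16,24); WM=8
i=11 t=22 v=5: → [16,24); WM=19; [8,16) fires=22
i=12 t=19 v=8: → [16,24); WM=19
i=13 t=26 v=1: → [24,32); WM=19
i=14 t=26 v=1: → [24,32); WM=19
i=15 t=28 v=4: → [24,32); WM=25; [16,24) fires=19
i=16 t=24 v=9: → [24,32); WM=25
i=17 t=29 v=6: → [24,32); WM=25
i=18 t=31 v=5: → [24,32); WM=25
i=19 t=30 v=3: → [24,32); WM=28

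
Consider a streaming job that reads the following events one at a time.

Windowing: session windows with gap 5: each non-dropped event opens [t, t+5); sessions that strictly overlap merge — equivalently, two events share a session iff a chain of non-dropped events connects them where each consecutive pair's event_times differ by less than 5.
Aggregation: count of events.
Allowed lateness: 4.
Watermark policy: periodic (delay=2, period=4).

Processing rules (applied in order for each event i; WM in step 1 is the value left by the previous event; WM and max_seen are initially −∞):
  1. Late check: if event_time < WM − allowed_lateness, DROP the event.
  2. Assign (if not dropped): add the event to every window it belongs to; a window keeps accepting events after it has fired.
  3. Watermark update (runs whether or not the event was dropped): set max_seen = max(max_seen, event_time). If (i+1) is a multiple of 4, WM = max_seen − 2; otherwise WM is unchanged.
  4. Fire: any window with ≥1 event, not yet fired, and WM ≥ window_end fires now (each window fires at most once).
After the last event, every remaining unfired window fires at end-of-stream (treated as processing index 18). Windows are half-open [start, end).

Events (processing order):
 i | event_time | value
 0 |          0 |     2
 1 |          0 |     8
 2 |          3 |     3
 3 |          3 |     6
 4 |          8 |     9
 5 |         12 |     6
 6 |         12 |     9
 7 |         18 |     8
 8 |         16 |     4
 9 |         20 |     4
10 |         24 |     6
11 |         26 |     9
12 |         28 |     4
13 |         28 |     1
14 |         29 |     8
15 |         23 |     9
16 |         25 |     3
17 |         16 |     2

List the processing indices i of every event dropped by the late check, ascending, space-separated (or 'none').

i=0 t=0 v=2: → [0,5); WM=−∞
i=1 t=0 v=8: → [0,5); WM=−∞
i=2 t=3 v=3: → [0,8); WM=−∞
i=3 t=3 v=6: → [0,8); WM=1
i=4 t=8 v=9: → [8,13); WM=1
i=5 t=12 v=6: → [8,17); WM=1
i=6 t=12 v=9: → [8,17); WM=1
i=7 t=18 v=8: → [18,23); WM=16
i=8 t=16 v=4: → [8,23); WM=16
i=9 t=20 v=4: → [8,25); WM=16
i=10 t=24 v=6: → [8,29); WM=16
i=11 t=26 v=9: → [8,31); WM=24
i=12 t=28 v=4: → [8,33); WM=24
i=13 t=28 v=1: → [8,33); WM=24
i=14 t=29 v=8: → [8,34); WM=24
i=15 t=23 v=9: → [8,34); WM=27
i=16 t=25 v=3: → [8,34); WM=27
i=17 t=16 v=2: DROP (t<27-4); WM=27

17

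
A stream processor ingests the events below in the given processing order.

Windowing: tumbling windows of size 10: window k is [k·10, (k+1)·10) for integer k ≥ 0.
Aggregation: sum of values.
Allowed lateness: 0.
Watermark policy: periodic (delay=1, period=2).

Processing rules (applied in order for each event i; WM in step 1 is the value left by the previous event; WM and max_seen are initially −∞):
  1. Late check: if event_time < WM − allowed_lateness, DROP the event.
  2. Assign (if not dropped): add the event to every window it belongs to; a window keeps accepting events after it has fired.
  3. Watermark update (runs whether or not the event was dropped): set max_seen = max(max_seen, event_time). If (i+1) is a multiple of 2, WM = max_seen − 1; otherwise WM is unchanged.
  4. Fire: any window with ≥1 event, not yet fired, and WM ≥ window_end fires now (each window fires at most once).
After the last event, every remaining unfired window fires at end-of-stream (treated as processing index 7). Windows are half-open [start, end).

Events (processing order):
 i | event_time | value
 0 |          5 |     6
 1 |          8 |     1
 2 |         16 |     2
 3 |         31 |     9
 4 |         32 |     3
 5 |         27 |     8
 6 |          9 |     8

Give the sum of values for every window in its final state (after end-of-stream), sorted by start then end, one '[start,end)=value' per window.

[0,10)=7 [10,20)=2 [30,40)=12

i=0 t=5 v=6: → [0,10); WM=−∞
i=1 t=8 v=1: → [0,10); WM=7
i=2 t=16 v=2: → [10,20); WM=7
i=3 t=31 v=9: → [30,40); WM=30; [0,10) fires=7 [10,20) fires=2
i=4 t=32 v=3: → [30,40); WM=30
i=5 t=27 v=8: DROP (t<30-0); WM=31
i=6 t=9 v=8: DROP (t<31-0); WM=31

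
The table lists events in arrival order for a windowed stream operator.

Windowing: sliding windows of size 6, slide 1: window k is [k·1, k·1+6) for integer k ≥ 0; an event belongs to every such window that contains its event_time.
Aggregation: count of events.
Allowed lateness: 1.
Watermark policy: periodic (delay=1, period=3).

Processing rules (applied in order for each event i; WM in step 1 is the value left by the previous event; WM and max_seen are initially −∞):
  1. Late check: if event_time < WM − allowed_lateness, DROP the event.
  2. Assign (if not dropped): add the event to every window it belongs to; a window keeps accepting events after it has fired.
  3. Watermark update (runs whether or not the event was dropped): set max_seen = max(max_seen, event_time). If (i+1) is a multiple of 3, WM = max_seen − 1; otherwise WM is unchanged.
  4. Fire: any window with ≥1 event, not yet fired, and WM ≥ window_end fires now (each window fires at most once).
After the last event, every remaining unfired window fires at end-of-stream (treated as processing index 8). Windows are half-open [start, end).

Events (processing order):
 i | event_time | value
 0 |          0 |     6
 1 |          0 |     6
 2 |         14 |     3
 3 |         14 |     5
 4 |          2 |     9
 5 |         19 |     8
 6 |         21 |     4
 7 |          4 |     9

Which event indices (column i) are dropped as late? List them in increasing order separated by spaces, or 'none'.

i=0 t=0 v=6: → [0,6); WM=−∞
i=1 t=0 v=6: → [0,6); WM=−∞
i=2 t=14 v=3: → [14,20),[13,19),[12,18),[11,17),[10,16),[9,15); WM=13; [0,6) fires=2
i=3 t=14 v=5: → [14,20),[13,19),[12,18),[11,17),[10,16),[9,15); WM=13
i=4 t=2 v=9: DROP (t<13-1); WM=13
i=5 t=19 v=8: → [19,25),[18,24),[17,23),[16,22),[15,21),[14,20); WM=18; [9,15) fires=2 [10,16) fires=2 [11,17) fires=2 [12,18) fires=2
i=6 t=21 v=4: → [21,27),[20,26),[19,25),[18,24),[17,23),[16,22); WM=18
i=7 t=4 v=9: DROP (t<18-1); WM=18

4 7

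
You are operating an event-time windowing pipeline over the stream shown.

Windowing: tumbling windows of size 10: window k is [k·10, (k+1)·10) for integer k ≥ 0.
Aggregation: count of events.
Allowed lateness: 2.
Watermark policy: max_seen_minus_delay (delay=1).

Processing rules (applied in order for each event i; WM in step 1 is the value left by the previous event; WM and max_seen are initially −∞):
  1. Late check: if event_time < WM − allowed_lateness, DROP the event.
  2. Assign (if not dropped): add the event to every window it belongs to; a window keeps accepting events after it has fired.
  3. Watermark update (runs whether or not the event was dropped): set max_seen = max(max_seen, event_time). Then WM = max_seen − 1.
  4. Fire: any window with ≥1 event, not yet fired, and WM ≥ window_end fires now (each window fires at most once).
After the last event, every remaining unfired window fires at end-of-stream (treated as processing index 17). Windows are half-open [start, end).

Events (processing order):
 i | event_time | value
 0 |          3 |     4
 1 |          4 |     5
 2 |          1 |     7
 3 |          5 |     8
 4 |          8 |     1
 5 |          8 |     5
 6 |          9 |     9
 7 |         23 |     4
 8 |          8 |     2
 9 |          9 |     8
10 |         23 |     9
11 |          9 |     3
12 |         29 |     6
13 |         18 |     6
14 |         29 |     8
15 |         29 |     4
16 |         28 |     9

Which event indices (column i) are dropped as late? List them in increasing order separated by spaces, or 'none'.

i=0 t=3 v=4: → [0,10); WM=2
i=1 t=4 v=5: → [0,10); WM=3
i=2 t=1 v=7: → [0,10); WM=3
i=3 t=5 v=8: → [0,10); WM=4
i=4 t=8 v=1: → [0,10); WM=7
i=5 t=8 v=5: → [0,10); WM=7
i=6 t=9 v=9: → [0,10); WM=8
i=7 t=23 v=4: → [20,30); WM=22; [0,10) fires=7
i=8 t=8 v=2: DROP (t<22-2); WM=22
i=9 t=9 v=8: DROP (t<22-2); WM=22
i=10 t=23 v=9: → [20,30); WM=22
i=11 t=9 v=3: DROP (t<22-2); WM=22
i=12 t=29 v=6: → [20,30); WM=28
i=13 t=18 v=6: DROP (t<28-2); WM=28
i=14 t=29 v=8: → [20,30); WM=28
i=15 t=29 v=4: → [20,30); WM=28
i=16 t=28 v=9: → [20,30); WM=28

8 9 11 13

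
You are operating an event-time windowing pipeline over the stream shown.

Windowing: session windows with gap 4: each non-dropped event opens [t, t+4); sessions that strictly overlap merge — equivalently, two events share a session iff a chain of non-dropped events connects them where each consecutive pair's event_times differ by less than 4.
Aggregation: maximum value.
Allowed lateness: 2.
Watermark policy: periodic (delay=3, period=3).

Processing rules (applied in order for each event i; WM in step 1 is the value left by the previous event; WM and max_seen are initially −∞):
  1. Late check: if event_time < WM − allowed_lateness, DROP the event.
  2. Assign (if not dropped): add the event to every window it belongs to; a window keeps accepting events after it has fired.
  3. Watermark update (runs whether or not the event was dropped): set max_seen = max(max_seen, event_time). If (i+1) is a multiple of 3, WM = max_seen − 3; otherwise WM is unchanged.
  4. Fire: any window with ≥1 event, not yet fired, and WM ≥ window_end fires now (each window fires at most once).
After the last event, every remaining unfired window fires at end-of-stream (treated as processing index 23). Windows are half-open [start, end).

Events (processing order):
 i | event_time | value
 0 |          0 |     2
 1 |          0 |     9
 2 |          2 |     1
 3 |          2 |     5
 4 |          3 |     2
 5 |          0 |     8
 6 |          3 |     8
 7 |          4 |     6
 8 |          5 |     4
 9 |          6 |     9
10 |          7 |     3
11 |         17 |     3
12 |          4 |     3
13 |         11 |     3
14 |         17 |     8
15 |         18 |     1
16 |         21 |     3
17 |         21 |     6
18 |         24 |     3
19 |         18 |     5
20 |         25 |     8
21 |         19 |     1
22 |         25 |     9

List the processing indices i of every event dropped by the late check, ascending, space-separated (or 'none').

i=0 t=0 v=2: → [0,4); WM=−∞
i=1 t=0 v=9: → [0,4); WM=−∞
i=2 t=2 v=1: → [0,6); WM=-1
i=3 t=2 v=5: → [0,6); WM=-1
i=4 t=3 v=2: → [0,7); WM=-1
i=5 t=0 v=8: → [0,7); WM=0
i=6 t=3 v=8: → [0,7); WM=0
i=7 t=4 v=6: → [0,8); WM=0
i=8 t=5 v=4: → [0,9); WM=2
i=9 t=6 v=9: → [0,10); WM=2
i=10 t=7 v=3: → [0,11); WM=2
i=11 t=17 v=3: → [17,21); WM=14
i=12 t=4 v=3: DROP (t<14-2); WM=14
i=13 t=11 v=3: DROP (t<14-2); WM=14
i=14 t=17 v=8: → [17,21); WM=14
i=15 t=18 v=1: → [17,22); WM=14
i=16 t=21 v=3: → [17,25); WM=14
i=17 t=21 v=6: → [17,25); WM=18
i=18 t=24 v=3: → [17,28); WM=18
i=19 t=18 v=5: → [17,28); WM=18
i=20 t=25 v=8: → [17,29); WM=22
i=21 t=19 v=1: DROP (t<22-2); WM=22
i=22 t=25 v=9: → [17,29); WM=22

12 13 21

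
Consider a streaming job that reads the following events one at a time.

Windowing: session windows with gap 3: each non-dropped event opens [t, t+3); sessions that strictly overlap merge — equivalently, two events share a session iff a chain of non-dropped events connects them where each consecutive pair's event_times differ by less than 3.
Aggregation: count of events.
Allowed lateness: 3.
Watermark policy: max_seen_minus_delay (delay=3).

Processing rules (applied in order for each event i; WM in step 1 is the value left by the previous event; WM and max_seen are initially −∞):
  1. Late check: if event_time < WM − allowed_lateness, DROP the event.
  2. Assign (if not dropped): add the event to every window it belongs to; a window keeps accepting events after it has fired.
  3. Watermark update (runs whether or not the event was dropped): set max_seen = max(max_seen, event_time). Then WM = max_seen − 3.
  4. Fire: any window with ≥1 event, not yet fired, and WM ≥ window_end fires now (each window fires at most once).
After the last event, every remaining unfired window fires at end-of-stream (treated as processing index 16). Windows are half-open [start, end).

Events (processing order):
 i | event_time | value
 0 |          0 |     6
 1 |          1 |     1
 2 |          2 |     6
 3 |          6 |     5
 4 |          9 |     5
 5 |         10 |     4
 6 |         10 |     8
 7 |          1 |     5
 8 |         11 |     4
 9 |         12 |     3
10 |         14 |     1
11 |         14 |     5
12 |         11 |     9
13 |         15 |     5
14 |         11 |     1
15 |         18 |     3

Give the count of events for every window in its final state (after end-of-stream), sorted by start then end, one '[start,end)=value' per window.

i=0 t=0 v=6: → [0,3); WM=-3
i=1 t=1 v=1: → [0,4); WM=-2
i=2 t=2 v=6: → [0,5); WM=-1
i=3 t=6 v=5: → [6,9); WM=3
i=4 t=9 v=5: → [9,12); WM=6
i=5 t=10 v=4: → [9,13); WM=7
i=6 t=10 v=8: → [9,13); WM=7
i=7 t=1 v=5: DROP (t<7-3); WM=7
i=8 t=11 v=4: → [9,14); WM=8
i=9 t=12 v=3: → [9,15); WM=9
i=10 t=14 v=1: → [9,17); WM=11
i=11 t=14 v=5: → [9,17); WM=11
i=12 t=11 v=9: → [9,17); WM=11
i=13 t=15 v=5: → [9,18); WM=12
i=14 t=11 v=1: → [9,18); WM=12
i=15 t=18 v=3: → [18,21); WM=15

[0,5)=3 [6,9)=1 [9,18)=10 [18,21)=1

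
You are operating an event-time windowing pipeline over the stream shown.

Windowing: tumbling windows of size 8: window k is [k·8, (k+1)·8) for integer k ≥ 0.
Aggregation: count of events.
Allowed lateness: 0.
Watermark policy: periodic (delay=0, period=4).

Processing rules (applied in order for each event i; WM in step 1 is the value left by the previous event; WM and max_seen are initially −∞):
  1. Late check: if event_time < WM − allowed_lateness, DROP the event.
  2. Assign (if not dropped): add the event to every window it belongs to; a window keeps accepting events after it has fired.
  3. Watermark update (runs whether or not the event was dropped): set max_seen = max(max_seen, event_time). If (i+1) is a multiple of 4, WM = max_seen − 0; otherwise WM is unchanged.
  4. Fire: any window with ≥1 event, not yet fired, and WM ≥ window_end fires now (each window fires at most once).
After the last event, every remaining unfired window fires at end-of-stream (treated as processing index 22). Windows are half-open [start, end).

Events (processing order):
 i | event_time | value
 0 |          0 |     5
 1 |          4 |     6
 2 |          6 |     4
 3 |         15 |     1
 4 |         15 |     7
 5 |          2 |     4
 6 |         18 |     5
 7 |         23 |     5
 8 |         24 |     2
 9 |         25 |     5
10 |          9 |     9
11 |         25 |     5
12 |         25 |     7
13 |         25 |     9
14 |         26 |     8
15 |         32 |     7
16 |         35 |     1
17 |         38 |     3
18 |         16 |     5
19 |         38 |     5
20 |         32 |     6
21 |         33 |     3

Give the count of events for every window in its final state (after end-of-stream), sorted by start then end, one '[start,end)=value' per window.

i=0 t=0 v=5: → [0,8); WM=−∞
i=1 t=4 v=6: → [0,8); WM=−∞
i=2 t=6 v=4: → [0,8); WM=−∞
i=3 t=15 v=1: → [8,16); WM=15; [0,8) fires=3
i=4 t=15 v=7: → [8,16); WM=15
i=5 t=2 v=4: DROP (t<15-0); WM=15
i=6 t=18 v=5: → [16,24); WM=15
i=7 t=23 v=5: → [16,24); WM=23; [8,16) fires=2
i=8 t=24 v=2: → [24,32); WM=23
i=9 t=25 v=5: → [24,32); WM=23
i=10 t=9 v=9: DROP (t<23-0); WM=23
i=11 t=25 v=5: → [24,32); WM=25; [16,24) fires=2
i=12 t=25 v=7: → [24,32); WM=25
i=13 t=25 v=9: → [24,32); WM=25
i=14 t=26 v=8: → [24,32); WM=25
i=15 t=32 v=7: → [32,40); WM=32; [24,32) fires=6
i=16 t=35 v=1: → [32,40); WM=32
i=17 t=38 v=3: → [32,40); WM=32
i=18 t=16 v=5: DROP (t<32-0); WM=32
i=19 t=38 v=5: → [32,40); WM=38
i=20 t=32 v=6: DROP (t<38-0); WM=38
i=21 t=33 v=3: DROP (t<38-0); WM=38

[0,8)=3 [8,16)=2 [16,24)=2 [24,32)=6 [32,40)=4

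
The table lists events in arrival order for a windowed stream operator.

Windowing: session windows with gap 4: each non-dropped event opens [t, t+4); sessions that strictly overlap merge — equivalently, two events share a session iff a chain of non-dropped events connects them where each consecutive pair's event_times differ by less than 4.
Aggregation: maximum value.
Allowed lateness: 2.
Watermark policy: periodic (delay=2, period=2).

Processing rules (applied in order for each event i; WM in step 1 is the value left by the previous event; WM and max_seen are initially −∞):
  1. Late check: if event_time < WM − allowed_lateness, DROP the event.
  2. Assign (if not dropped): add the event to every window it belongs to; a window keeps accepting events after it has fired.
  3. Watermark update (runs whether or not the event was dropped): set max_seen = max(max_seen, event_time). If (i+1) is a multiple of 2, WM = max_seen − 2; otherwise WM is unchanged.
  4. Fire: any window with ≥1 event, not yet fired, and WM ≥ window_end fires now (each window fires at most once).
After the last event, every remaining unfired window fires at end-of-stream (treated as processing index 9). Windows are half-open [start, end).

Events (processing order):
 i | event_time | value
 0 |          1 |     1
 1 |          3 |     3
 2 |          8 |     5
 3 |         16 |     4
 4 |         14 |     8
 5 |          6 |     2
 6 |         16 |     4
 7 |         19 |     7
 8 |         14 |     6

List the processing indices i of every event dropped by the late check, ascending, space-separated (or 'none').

i=0 t=1 v=1: → [1,5); WM=−∞
i=1 t=3 v=3: → [1,7); WM=1
i=2 t=8 v=5: → [8,12); WM=1
i=3 t=16 v=4: → [16,20); WM=14
i=4 t=14 v=8: → [14,20); WM=14
i=5 t=6 v=2: DROP (t<14-2); WM=14
i=6 t=16 v=4: → [14,20); WM=14
i=7 t=19 v=7: → [14,23); WM=17
i=8 t=14 v=6: DROP (t<17-2); WM=17

5 8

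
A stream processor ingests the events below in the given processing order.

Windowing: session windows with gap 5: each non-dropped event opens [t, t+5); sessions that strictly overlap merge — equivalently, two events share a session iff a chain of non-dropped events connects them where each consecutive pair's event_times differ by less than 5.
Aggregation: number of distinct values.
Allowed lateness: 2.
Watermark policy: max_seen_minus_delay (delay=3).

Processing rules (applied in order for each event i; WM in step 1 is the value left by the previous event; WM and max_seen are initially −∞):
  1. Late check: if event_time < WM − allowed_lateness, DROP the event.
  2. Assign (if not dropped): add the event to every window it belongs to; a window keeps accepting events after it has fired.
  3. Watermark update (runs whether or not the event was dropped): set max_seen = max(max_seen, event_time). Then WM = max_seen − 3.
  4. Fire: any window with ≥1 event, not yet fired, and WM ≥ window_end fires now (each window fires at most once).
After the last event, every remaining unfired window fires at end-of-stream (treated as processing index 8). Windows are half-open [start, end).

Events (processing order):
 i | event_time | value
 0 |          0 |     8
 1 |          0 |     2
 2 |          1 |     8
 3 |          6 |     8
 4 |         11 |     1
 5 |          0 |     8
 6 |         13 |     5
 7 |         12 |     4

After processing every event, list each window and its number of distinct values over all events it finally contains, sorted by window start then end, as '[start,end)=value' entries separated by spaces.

i=0 t=0 v=8: → [0,5); WM=-3
i=1 t=0 v=2: → [0,5); WM=-3
i=2 t=1 v=8: → [0,6); WM=-2
i=3 t=6 v=8: → [6,11); WM=3
i=4 t=11 v=1: → [11,16); WM=8
i=5 t=0 v=8: DROP (t<8-2); WM=8
i=6 t=13 v=5: → [11,18); WM=10
i=7 t=12 v=4: → [11,18); WM=10

[0,6)=2 [6,11)=1 [11,18)=3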